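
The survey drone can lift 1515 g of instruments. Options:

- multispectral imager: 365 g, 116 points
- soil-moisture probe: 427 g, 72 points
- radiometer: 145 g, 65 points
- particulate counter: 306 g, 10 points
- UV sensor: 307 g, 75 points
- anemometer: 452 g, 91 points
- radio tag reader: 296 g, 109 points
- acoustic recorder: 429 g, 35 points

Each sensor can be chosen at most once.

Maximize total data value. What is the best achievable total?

By data value per g: radiometer 0.45, radio tag reader 0.37, multispectral imager 0.32, UV sensor 0.24 lead.
The ratio heuristic lands on multispectral imager + radiometer + particulate counter + UV sensor + radio tag reader (375) but leaves 96 g idle.
Replace radiometer and particulate counter with anemometer: the trade gains 16 net, giving 391 at 1420 g.
Next best is multispectral imager + radiometer + anemometer + radio tag reader at 381 (1258 g) — short by 10.

391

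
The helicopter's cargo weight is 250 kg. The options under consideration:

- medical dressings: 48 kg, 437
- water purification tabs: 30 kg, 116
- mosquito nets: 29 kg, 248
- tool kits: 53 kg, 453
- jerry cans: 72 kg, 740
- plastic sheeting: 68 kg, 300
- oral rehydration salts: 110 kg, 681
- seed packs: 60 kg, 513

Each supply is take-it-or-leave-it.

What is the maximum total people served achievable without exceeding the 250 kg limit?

A density-first pass picks medical dressings + water purification tabs + mosquito nets + jerry cans + seed packs — 2054 at 239 kg.
The 59 kg tied up in water purification tabs and mosquito nets is better spent on tool kits — total rises to 2143 (233 kg).
The closest alternative, water purification tabs + mosquito nets + tool kits + jerry cans + seed packs, reaches only 2070.

2143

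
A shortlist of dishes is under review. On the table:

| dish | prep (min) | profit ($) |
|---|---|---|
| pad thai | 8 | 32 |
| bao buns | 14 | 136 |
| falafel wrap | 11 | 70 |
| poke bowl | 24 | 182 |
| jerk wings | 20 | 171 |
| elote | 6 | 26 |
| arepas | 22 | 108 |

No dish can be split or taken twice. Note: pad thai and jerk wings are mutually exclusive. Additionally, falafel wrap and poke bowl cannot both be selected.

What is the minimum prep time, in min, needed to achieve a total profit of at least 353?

Minimise min subject to total profit ≥ 353.
poke bowl + jerk wings: 353 profit at 44 min.
Any bundle with less than 44 min falls short of 353.

44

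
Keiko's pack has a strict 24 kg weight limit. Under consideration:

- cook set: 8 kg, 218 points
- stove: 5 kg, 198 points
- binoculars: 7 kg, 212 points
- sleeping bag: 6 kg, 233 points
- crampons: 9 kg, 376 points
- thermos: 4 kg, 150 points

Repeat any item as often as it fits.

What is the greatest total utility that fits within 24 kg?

985

Greedy by ratio would take stove + 2×crampons: 23 kg used, total 950.
Replace stove with sleeping bag: the trade gains 35 net, giving 985 at 24 kg.
That's the maximum — no swap from here does better than 985.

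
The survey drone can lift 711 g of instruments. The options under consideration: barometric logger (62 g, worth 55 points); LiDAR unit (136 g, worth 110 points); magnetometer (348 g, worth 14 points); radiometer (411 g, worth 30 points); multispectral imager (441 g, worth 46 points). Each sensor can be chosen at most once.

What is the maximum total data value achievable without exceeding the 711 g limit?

The ratio ordering already packs tightly: barometric logger + LiDAR unit + multispectral imager, 639 g, 211.
The closest alternative, barometric logger + LiDAR unit + radiometer, reaches only 195.

211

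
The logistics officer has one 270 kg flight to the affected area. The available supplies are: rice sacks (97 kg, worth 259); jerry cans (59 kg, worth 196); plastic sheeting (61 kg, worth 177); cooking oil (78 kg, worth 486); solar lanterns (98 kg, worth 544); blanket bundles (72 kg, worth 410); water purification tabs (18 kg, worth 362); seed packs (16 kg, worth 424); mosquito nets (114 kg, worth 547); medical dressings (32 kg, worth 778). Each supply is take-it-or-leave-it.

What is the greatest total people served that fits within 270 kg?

2597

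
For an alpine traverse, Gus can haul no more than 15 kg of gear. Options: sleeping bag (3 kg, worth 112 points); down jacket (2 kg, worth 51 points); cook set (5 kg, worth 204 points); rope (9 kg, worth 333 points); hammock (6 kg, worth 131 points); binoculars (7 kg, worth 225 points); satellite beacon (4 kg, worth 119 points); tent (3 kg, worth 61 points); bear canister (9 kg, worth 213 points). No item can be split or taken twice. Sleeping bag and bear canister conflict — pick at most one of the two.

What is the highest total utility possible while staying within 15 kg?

By utility per kg: cook set 40.80, sleeping bag 37.33, rope 37.00, binoculars 32.14 lead.
Taking sleeping bag + cook set + binoculars: 15 kg used, 541 in utility.

541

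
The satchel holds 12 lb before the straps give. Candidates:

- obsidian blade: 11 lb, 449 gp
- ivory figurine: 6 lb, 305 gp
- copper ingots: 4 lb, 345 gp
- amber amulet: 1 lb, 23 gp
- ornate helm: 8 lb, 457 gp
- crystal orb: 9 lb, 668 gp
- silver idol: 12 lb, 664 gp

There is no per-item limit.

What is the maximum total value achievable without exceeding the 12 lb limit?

3×copper ingots uses 12 of the 12 lb and totals 1035.
No other feasible combination exceeds 1035.

1035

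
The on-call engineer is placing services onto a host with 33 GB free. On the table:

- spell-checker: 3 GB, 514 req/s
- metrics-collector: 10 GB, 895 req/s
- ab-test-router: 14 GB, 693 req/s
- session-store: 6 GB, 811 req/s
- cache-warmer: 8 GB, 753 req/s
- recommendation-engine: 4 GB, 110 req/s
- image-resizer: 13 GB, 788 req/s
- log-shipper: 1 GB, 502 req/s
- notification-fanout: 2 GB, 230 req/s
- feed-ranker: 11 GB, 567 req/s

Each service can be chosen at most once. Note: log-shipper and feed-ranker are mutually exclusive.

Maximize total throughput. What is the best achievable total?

Best packing: spell-checker + metrics-collector + session-store + cache-warmer + log-shipper + notification-fanout — 30 GB, 3705 total.

3705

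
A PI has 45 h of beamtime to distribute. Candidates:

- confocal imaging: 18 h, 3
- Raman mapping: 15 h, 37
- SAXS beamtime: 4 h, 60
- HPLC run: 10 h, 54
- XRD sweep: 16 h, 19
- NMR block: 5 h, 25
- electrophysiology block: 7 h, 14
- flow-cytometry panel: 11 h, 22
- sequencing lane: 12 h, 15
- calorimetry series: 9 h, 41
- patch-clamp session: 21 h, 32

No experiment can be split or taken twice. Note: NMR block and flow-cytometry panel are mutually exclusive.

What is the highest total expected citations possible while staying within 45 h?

217

Taking Raman mapping + SAXS beamtime + HPLC run + NMR block + calorimetry series: 43 h used, 217 in expected citations.
No other feasible combination exceeds 217.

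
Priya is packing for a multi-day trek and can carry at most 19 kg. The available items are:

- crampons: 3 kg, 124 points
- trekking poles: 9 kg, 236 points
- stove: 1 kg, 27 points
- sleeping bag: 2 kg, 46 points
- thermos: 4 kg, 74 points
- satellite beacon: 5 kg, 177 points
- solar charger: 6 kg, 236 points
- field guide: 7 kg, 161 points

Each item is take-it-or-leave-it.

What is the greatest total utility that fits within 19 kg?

The ratio heuristic lands on crampons + stove + sleeping bag + satellite beacon + solar charger (610) but leaves 2 kg idle.
Replace sleeping bag with thermos: the trade gains 28 net, giving 638 at 19 kg.

638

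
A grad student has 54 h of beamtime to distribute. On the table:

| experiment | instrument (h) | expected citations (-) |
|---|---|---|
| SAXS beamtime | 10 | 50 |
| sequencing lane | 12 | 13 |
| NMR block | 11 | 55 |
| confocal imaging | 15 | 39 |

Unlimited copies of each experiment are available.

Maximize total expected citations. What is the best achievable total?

Filling by ratio: 5×SAXS beamtime for 250, with 4 h left unused.
The 40 h tied up in 4×SAXS beamtime is better spent on 4×NMR block — total rises to 270 (54 h).

270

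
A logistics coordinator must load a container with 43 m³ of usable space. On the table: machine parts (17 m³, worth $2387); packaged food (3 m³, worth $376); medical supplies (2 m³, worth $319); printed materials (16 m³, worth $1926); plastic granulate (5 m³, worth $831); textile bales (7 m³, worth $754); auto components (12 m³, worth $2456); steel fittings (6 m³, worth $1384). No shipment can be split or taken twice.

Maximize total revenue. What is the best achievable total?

7434

Density check — steel fittings 230.67, auto components 204.67, plastic granulate 166.20 are the best per m³.
Filling by ratio: machine parts + medical supplies + plastic granulate + auto components + steel fittings for 7377, with 1 m³ left unused.
Replace medical supplies with packaged food: the trade gains 57 net, giving 7434 at 43 m³.
Runner-up machine parts + medical supplies + plastic granulate + auto components + steel fittings tops out at 7377.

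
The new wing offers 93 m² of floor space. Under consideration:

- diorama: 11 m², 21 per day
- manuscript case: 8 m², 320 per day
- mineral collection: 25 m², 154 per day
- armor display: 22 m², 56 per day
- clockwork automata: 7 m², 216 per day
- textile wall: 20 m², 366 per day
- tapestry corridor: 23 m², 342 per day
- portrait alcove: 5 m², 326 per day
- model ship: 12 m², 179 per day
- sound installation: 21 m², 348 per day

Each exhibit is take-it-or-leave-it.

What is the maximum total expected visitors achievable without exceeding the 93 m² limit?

1918

The ratio heuristic lands on diorama + manuscript case + clockwork automata + textile wall + portrait alcove + model ship + sound installation (1776) but leaves 9 m² idle.
Dropping diorama and model ship frees 23 m²; slotting in tapestry corridor (23 m²) lifts the total to 1918 at 84 m².
The closest alternative, manuscript case + textile wall + tapestry corridor + portrait alcove + model ship + sound installation, reaches only 1881.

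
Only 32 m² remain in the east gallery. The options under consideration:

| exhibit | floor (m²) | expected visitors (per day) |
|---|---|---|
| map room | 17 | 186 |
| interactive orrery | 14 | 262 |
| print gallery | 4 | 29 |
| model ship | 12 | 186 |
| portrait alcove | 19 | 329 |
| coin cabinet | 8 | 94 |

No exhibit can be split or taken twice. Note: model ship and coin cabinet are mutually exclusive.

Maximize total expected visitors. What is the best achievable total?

A density-first pass picks interactive orrery + print gallery + model ship — 477 at 30 m².
The 18 m² tied up in interactive orrery and print gallery is better spent on portrait alcove — total rises to 515 (31 m²).
Next best is interactive orrery + print gallery + model ship at 477 (30 m²) — short by 38.

515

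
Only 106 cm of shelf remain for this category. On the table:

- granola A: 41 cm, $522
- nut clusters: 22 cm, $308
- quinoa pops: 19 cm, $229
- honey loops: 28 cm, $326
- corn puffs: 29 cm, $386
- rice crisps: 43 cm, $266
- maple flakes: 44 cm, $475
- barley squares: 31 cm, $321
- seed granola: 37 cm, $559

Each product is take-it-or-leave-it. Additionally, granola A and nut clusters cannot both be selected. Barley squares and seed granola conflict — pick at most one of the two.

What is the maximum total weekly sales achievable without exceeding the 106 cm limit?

1422

Greedy by ratio would take nut clusters + corn puffs + seed granola: 88 cm used, total 1253.
Dropping corn puffs frees 29 cm; slotting in quinoa pops + honey loops (47 cm) lifts the total to 1422 at 106 cm.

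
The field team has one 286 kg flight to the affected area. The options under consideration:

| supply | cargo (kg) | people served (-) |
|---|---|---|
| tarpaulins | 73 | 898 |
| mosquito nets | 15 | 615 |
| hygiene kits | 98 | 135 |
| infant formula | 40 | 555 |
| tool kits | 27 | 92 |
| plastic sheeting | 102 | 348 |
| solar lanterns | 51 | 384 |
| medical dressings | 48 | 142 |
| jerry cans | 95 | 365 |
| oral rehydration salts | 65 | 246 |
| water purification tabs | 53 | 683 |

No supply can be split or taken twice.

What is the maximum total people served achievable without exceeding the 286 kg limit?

3277

Greedy by ratio would take tarpaulins + mosquito nets + infant formula + tool kits + solar lanterns + water purification tabs: 259 kg used, total 3227.
Replace tool kits with medical dressings: the trade gains 50 net, giving 3277 at 280 kg.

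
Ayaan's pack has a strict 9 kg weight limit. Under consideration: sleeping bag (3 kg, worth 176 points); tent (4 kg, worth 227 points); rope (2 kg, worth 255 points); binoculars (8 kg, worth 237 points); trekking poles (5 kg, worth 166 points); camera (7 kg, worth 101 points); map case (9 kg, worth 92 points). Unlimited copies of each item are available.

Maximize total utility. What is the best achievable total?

Ranking by ratio (utility/kg): rope 127.50, sleeping bag 58.67, tent 56.75, trekking poles 33.20.
Best packing: 4×rope — 8 kg, 1020 total.
Nothing else within 9 kg beats 1020.

1020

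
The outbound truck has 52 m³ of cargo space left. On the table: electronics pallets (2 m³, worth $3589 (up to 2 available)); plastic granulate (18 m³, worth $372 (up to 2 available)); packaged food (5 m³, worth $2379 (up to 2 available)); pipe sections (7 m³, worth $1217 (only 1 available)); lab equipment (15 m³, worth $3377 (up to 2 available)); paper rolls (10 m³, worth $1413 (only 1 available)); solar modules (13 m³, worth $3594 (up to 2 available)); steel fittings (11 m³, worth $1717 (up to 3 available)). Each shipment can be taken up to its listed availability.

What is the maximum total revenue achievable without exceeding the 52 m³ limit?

Filling by ratio: 2×electronics pallets + 2×packaged food + pipe sections + 2×solar modules for 20341, with 5 m³ left unused.
Replace pipe sections with steel fittings: the trade gains 500 net, giving 20841 at 51 m³.
No other feasible combination exceeds 20841.

20841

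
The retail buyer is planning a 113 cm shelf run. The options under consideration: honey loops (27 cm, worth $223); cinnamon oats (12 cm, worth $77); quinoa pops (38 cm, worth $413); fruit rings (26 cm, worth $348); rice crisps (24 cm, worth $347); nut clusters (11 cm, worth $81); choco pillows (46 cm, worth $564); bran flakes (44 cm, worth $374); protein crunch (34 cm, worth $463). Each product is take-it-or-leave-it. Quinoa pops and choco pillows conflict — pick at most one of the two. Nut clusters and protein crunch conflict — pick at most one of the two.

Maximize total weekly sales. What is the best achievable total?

1381

Honey loops + fruit rings + rice crisps + protein crunch uses 111 of the 113 cm and totals 1381.
The spare 2 cm is too small for any remaining product, and no feasible exchange beats 1381.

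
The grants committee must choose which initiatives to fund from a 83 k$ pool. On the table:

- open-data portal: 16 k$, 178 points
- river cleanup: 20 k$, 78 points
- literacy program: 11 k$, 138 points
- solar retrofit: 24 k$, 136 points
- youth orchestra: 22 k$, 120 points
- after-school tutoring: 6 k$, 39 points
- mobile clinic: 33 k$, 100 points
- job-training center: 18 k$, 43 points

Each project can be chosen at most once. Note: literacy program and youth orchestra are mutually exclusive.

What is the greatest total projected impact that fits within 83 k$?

569

Ranking by ratio (projected impact/k$): literacy program 12.55, open-data portal 11.12, after-school tutoring 6.50, solar retrofit 5.67.
Taking open-data portal + river cleanup + literacy program + solar retrofit + after-school tutoring: 77 k$ used, 569 in projected impact.
That's the maximum — no feasible swap from here does better than 569.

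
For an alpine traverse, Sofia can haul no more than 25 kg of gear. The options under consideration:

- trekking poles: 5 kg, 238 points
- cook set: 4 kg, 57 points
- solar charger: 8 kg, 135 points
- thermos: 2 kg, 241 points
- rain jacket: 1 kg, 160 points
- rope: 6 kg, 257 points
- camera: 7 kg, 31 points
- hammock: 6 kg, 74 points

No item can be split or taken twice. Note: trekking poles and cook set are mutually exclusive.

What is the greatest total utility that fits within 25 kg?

1031

Best packing: trekking poles + solar charger + thermos + rain jacket + rope — 22 kg, 1031 total.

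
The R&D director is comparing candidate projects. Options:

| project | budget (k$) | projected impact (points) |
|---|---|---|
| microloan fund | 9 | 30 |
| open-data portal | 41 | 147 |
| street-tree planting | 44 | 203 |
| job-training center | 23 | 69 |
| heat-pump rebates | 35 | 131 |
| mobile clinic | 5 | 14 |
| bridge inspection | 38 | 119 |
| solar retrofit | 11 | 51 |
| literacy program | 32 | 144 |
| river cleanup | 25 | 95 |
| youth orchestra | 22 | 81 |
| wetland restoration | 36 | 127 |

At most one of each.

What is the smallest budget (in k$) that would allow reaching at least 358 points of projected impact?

Minimise k$ subject to total projected impact ≥ 358.
street-tree planting + mobile clinic + literacy program reaches 361 using 81 k$.
No combination under 81 k$ hits 358.

81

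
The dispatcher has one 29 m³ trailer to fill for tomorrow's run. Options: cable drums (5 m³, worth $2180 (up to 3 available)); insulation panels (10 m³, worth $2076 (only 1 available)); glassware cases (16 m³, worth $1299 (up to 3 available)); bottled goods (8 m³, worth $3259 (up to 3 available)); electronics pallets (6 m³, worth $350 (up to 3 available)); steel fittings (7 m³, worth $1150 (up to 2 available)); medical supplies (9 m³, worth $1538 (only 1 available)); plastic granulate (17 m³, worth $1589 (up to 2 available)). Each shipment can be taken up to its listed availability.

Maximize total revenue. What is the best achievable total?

A density-first pass picks 3×cable drums + bottled goods + electronics pallets — 10149 at 29 m³.
Replace 2×cable drums and electronics pallets with 2×bottled goods: the trade gains 1808 net, giving 11957 at 29 m³.
That's the maximum — no swap from here does better than 11957.

11957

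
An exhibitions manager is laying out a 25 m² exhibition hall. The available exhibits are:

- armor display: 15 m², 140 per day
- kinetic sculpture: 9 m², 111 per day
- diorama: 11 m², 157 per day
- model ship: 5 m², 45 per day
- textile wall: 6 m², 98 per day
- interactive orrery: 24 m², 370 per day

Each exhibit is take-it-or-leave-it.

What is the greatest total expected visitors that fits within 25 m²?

370

Density check — textile wall 16.33, interactive orrery 15.42, diorama 14.27, kinetic sculpture 12.33 are the best per m².
The ratio heuristic lands on diorama + model ship + textile wall (300) but leaves 3 m² idle.
Replace diorama and model ship and textile wall with interactive orrery: the trade gains 70 net, giving 370 at 24 m².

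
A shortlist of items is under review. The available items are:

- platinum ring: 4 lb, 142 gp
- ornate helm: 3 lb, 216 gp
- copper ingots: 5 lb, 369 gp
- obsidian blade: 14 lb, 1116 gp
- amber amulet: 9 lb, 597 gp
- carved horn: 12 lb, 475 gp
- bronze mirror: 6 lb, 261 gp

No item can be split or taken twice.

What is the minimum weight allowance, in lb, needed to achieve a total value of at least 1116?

Need the lightest bundle worth ≥ 1116.
Taking obsidian blade gives 1116 (≥ 1116) for 14 lb.
Below 14 lb the best achievable stays under 1116.

14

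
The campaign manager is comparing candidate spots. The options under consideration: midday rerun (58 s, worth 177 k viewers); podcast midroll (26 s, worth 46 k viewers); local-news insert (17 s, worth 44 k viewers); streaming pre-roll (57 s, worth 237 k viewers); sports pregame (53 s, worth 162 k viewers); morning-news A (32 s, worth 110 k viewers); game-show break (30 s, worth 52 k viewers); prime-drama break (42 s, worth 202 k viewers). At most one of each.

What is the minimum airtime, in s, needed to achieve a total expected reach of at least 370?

Minimise s subject to total expected reach ≥ 370.
Taking streaming pre-roll + prime-drama break gives 439 (≥ 370) for 99 s.
Any bundle with less than 99 s falls short of 370.

99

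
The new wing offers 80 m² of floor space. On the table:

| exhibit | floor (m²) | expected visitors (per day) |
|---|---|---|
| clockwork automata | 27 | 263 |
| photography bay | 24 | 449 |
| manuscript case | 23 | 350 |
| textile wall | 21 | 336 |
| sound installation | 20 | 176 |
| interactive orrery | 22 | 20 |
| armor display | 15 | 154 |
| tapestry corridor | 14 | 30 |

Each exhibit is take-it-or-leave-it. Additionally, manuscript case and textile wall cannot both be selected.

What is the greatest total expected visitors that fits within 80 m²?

Photography bay + textile wall + sound installation + armor display uses 80 of the 80 m² and totals 1115.
An exhaustive check of the 256 subsets confirms 1115.

1115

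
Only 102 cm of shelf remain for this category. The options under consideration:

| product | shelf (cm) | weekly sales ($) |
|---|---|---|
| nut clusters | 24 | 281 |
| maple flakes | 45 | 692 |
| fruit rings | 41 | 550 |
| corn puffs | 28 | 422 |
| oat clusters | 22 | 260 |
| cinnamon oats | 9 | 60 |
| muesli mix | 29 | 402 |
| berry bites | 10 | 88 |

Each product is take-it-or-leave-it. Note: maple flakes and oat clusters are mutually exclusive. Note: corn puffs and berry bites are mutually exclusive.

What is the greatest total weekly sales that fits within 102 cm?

By weekly sales per cm: maple flakes 15.38, corn puffs 15.07, muesli mix 13.86 lead.
The ratio ordering already packs tightly: maple flakes + corn puffs + muesli mix, 102 cm, 1516.
Next best is nut clusters + maple flakes + corn puffs at 1395 (97 cm) — short by 121.

1516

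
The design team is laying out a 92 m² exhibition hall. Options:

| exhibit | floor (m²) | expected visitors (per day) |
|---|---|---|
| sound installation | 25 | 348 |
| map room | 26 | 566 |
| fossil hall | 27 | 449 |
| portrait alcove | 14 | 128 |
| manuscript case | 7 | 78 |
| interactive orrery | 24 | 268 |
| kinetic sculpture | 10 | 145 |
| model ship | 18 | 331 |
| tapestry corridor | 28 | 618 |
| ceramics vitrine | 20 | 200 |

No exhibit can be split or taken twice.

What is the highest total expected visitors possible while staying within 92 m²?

By expected visitors per m²: tapestry corridor 22.07, map room 21.77, model ship 18.39, fossil hall 16.63 lead.
Filling by ratio: map room + manuscript case + kinetic sculpture + model ship + tapestry corridor for 1738, with 3 m² left unused.
Dropping manuscript case and model ship frees 25 m²; slotting in fossil hall (27 m²) lifts the total to 1778 at 91 m².

1778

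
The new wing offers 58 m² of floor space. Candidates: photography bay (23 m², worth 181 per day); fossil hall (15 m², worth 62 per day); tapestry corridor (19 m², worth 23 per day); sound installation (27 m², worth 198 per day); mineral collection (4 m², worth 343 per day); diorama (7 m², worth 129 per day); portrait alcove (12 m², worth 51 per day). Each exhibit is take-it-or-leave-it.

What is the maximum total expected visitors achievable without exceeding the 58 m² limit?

732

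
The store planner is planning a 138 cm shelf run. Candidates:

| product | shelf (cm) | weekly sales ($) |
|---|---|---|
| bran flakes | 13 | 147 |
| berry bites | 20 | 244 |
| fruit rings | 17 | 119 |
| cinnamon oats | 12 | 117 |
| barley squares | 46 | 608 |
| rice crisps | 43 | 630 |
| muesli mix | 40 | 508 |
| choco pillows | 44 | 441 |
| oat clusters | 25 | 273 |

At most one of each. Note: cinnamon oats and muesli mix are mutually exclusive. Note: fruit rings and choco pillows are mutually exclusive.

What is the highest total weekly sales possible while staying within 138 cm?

By weekly sales per cm: rice crisps 14.65, barley squares 13.22, muesli mix 12.70, berry bites 12.20 lead.
Greedy by ratio would take barley squares + rice crisps + muesli mix: 129 cm used, total 1746.
Dropping muesli mix frees 40 cm; slotting in berry bites + oat clusters (45 cm) lifts the total to 1755 at 134 cm.

1755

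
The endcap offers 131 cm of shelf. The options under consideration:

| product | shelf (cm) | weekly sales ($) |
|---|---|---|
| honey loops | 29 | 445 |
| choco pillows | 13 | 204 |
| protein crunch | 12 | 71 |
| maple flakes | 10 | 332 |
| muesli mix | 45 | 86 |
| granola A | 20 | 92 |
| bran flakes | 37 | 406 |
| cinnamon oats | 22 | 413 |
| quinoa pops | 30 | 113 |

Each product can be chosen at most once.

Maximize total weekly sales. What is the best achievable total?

A density-first pass picks honey loops + choco pillows + protein crunch + maple flakes + bran flakes + cinnamon oats — 1871 at 123 cm.
Dropping protein crunch frees 12 cm; slotting in granola A (20 cm) lifts the total to 1892 at 131 cm.
Nothing else within 131 cm beats 1892.

1892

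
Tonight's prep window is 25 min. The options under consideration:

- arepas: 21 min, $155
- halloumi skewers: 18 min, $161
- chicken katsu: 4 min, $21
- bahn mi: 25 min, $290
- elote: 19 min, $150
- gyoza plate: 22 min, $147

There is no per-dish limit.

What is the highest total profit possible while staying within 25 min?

290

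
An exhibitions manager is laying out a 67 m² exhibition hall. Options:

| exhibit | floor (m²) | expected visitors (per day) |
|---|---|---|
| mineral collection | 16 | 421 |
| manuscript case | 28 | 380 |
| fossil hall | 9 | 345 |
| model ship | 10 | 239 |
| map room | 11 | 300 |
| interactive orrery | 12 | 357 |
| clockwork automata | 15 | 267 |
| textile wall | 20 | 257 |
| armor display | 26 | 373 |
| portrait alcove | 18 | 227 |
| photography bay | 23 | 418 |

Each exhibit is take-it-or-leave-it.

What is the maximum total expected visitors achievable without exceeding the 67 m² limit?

Ranking by ratio (expected visitors/m²): fossil hall 38.33, interactive orrery 29.75, map room 27.27, mineral collection 26.31.
The ratio heuristic lands on mineral collection + fossil hall + model ship + map room + interactive orrery (1662) but leaves 9 m² idle.
The 10 m² tied up in model ship is better spent on clockwork automata — total rises to 1690 (63 m²).
Nothing else within 67 m² beats 1690.

1690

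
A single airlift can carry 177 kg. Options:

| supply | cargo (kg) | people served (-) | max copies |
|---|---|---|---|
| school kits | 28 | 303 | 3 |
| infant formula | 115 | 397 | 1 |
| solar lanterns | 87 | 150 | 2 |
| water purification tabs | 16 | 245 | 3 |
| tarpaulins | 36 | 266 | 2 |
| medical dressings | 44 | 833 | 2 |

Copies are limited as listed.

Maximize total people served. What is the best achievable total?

2762

The ratio heuristic lands on school kits + 3×water purification tabs + 2×medical dressings (2704) but leaves 13 kg idle.
The 16 kg tied up in water purification tabs is better spent on school kits — total rises to 2762 (176 kg).
That's the maximum — no swap from here does better than 2762.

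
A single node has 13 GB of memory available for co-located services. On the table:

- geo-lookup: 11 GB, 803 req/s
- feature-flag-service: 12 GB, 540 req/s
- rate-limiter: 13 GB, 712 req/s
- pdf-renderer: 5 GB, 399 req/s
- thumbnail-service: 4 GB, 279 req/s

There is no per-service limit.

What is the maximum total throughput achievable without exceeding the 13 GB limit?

Filling by ratio: 2×pdf-renderer for 798, with 3 GB left unused.
Replace pdf-renderer with 2×thumbnail-service: the trade gains 159 net, giving 957 at 13 GB.
That's the maximum — no swap from here does better than 957.

957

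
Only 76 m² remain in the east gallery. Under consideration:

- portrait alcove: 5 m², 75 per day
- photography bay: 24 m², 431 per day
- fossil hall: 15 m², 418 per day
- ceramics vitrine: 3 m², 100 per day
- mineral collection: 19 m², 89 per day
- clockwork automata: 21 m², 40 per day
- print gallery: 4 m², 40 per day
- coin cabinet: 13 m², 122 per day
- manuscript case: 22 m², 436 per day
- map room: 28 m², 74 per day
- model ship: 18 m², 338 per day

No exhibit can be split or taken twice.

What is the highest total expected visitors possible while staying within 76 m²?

1500

By expected visitors per m²: ceramics vitrine 33.33, fossil hall 27.87, manuscript case 19.82 lead.
Filling by ratio: portrait alcove + fossil hall + ceramics vitrine + print gallery + manuscript case + model ship for 1407, with 9 m² left unused.
The 18 m² tied up in model ship is better spent on photography bay — total rises to 1500 (73 m²).
The closest alternative, portrait alcove + fossil hall + ceramics vitrine + coin cabinet + manuscript case + model ship, reaches only 1489.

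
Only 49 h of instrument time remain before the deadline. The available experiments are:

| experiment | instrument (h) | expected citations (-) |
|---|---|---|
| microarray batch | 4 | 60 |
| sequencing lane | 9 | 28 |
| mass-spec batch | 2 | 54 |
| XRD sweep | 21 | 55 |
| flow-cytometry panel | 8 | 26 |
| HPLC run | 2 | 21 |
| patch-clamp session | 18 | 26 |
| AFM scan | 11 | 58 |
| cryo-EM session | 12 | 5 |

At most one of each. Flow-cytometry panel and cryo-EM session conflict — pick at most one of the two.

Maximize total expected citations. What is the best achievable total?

Density check — mass-spec batch 27.00, microarray batch 15.00, HPLC run 10.50, AFM scan 5.27 are the best per h.
Microarray batch + sequencing lane + mass-spec batch + XRD sweep + HPLC run + AFM scan uses 49 of the 49 h and totals 276.
No other feasible combination exceeds 276.

276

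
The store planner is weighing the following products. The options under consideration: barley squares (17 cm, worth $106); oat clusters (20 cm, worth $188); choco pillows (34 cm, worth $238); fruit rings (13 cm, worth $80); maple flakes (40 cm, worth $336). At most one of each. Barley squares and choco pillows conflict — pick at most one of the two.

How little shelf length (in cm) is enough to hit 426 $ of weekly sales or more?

54

Need the lightest bundle worth ≥ 426.
oat clusters + choco pillows: 426 weekly sales at 54 cm.
No combination under 54 cm hits 426.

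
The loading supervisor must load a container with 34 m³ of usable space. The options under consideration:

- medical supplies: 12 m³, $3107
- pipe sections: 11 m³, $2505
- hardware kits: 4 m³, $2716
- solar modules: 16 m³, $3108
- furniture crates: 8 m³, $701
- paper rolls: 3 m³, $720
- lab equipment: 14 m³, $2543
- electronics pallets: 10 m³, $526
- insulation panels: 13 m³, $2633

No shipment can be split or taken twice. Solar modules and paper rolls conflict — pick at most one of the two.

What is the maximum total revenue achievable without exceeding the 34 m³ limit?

9176

Ranking by ratio (revenue/m³): hardware kits 679.00, medical supplies 258.92, paper rolls 240.00.
A density-first pass picks medical supplies + pipe sections + hardware kits + paper rolls — 9048 at 30 m³.
Dropping pipe sections frees 11 m³; slotting in insulation panels (13 m³) lifts the total to 9176 at 32 m³.
The closest alternative, medical supplies + hardware kits + paper rolls + lab equipment, reaches only 9086.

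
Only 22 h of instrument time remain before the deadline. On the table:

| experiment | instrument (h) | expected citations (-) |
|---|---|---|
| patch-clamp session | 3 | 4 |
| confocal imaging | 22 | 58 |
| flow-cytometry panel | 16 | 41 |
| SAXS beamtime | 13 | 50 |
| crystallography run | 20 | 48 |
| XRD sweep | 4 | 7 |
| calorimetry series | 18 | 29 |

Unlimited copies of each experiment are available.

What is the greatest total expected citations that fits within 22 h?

64

Taking SAXS beamtime + 2×XRD sweep: 21 h used, 64 in expected citations.
That's the maximum — no swap from here does better than 64.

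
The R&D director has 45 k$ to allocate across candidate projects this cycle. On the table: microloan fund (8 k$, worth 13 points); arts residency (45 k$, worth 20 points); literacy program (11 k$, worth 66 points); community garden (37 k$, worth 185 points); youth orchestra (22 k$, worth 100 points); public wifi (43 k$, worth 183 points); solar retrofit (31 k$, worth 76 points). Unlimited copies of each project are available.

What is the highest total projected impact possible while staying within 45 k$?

264

Density check — literacy program 6.00, community garden 5.00, youth orchestra 4.55, public wifi 4.26 are the best per k$.
4×literacy program uses 44 of the 45 k$ and totals 264.
Nothing else within 45 k$ beats 264.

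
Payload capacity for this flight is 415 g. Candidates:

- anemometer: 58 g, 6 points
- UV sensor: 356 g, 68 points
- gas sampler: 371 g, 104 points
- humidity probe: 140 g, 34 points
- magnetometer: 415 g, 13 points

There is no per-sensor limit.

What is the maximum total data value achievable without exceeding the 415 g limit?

104

Density check — gas sampler 0.28, humidity probe 0.24, UV sensor 0.19, anemometer 0.10 are the best per g.
Taking gas sampler: 371 g used, 104 in data value.
That's the maximum — no swap from here does better than 104.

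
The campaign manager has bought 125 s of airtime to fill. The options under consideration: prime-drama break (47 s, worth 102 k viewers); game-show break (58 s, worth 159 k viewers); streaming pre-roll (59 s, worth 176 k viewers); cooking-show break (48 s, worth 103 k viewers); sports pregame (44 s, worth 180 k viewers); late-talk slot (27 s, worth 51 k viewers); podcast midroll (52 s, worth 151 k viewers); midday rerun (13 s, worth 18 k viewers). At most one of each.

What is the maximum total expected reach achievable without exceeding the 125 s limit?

The ratio heuristic lands on streaming pre-roll + sports pregame + midday rerun (374) but leaves 9 s idle.
Replace streaming pre-roll and midday rerun with late-talk slot + podcast midroll: the trade gains 8 net, giving 382 at 123 s.

382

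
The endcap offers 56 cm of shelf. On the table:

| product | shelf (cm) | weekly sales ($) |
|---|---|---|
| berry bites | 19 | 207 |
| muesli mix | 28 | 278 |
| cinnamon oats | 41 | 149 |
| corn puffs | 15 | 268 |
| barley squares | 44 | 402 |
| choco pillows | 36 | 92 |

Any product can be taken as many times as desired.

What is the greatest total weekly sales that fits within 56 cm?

Best packing: 3×corn puffs — 45 cm, 804 total.
That's the maximum — no swap from here does better than 804.

804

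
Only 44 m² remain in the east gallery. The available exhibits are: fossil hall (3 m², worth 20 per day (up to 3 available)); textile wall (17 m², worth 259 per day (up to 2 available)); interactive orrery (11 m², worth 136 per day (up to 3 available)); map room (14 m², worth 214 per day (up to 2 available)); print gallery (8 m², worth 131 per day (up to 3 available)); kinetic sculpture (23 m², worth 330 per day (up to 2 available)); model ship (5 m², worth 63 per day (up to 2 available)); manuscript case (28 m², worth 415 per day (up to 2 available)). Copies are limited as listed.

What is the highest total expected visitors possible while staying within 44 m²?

The ratio heuristic lands on map room + 3×print gallery + model ship (670) but leaves 1 m² idle.
Dropping print gallery and model ship frees 13 m²; slotting in map room (14 m²) lifts the total to 690 at 44 m².

690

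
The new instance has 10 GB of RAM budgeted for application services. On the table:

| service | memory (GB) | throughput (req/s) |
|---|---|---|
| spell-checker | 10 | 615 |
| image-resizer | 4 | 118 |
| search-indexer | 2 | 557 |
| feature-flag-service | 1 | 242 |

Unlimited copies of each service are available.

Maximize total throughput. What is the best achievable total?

Ranking by ratio (throughput/GB): search-indexer 278.50, feature-flag-service 242.00, spell-checker 61.50.
Best packing: 5×search-indexer — 10 GB, 2785 total.
That's the maximum — no swap from here does better than 2785.

2785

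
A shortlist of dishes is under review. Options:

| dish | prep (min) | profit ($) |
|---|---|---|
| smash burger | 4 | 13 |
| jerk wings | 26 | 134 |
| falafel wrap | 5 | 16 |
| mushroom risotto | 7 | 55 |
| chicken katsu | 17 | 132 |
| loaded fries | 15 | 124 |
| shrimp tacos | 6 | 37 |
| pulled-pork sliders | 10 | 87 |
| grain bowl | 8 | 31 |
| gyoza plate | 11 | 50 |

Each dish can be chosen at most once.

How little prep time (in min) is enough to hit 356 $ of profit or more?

46

Minimise min subject to total profit ≥ 356.
smash burger + chicken katsu + loaded fries + pulled-pork sliders reaches 356 using 46 min.
Below 46 min the best achievable stays under 356.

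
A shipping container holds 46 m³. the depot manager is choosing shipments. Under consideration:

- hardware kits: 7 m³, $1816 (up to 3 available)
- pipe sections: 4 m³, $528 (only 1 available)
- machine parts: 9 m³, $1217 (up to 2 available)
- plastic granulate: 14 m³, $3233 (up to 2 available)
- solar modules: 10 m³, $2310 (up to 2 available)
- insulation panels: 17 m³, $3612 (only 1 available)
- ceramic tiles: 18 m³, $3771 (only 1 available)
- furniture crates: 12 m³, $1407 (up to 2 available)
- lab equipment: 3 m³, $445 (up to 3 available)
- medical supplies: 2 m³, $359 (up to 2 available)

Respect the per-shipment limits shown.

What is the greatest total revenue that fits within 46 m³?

10991

The ratio heuristic lands on 3×hardware kits + 2×solar modules + 2×medical supplies (10786) but leaves 1 m³ idle.
The 14 m³ tied up in solar modules and 2×medical supplies is better spent on plastic granulate — total rises to 10991 (45 m³).
No other feasible combination exceeds 10991.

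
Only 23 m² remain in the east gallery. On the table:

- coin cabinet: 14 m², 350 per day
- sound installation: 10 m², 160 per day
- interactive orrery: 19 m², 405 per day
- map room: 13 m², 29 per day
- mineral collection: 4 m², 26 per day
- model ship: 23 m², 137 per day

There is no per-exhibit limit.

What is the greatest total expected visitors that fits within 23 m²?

Density check — coin cabinet 25.00, interactive orrery 21.32, sound installation 16.00 are the best per m².
Greedy by ratio would take coin cabinet + 2×mineral collection: 22 m² used, total 402.
The 18 m² tied up in coin cabinet and mineral collection is better spent on interactive orrery — total rises to 431 (23 m²).
Nothing else within 23 m² beats 431.

431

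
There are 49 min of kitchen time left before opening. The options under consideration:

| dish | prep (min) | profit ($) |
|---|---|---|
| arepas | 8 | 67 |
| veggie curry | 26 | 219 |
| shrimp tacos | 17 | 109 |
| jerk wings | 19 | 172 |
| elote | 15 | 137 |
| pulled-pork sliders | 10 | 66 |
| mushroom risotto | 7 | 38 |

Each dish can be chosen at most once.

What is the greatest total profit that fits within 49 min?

A density-first pass picks arepas + jerk wings + elote + mushroom risotto — 414 at 49 min.
Dropping jerk wings and mushroom risotto frees 26 min; slotting in veggie curry (26 min) lifts the total to 423 at 49 min.

423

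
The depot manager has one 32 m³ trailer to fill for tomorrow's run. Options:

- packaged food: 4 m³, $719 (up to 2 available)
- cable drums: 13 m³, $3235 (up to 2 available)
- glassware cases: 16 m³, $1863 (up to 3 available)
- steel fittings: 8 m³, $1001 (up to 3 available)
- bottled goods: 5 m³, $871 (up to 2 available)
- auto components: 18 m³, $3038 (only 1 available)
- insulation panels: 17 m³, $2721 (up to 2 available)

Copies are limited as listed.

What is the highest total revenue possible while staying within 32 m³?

7341

Ranking by ratio (revenue/m³): cable drums 248.85, packaged food 179.75, bottled goods 174.20, auto components 168.78.
Filling by ratio: packaged food + 2×cable drums for 7189, with 2 m³ left unused.
Dropping packaged food frees 4 m³; slotting in bottled goods (5 m³) lifts the total to 7341 at 31 m³.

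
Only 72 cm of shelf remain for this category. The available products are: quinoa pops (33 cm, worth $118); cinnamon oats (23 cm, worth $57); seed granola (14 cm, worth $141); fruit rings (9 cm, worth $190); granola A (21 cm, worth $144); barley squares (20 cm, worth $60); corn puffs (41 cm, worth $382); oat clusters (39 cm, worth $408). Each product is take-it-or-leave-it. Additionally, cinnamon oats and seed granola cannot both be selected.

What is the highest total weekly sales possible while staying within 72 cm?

742

Greedy by ratio would take seed granola + fruit rings + oat clusters: 62 cm used, total 739.
The 14 cm tied up in seed granola is better spent on granola A — total rises to 742 (69 cm).
That's the maximum — no feasible swap from here does better than 742.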